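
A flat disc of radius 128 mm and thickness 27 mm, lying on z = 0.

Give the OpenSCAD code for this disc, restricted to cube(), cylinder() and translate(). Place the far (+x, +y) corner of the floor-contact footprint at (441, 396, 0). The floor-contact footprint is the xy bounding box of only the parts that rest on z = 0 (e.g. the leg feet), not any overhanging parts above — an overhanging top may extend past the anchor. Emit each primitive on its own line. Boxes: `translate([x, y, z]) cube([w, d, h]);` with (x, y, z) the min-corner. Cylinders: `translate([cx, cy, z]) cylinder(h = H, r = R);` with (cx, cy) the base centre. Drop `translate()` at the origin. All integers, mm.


translate([313, 268, 0]) cylinder(h = 27, r = 128);


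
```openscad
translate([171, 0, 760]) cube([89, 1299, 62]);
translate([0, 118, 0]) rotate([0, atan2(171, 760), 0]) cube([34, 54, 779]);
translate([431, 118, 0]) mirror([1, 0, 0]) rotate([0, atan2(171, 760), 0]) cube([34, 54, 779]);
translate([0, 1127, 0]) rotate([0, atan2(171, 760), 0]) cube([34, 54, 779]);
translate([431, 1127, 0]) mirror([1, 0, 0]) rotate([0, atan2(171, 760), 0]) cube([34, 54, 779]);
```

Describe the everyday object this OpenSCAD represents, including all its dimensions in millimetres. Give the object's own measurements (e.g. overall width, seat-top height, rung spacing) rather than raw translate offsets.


A sawhorse. A 89×1299×62 mm beam (x, y, z) sits on two A-frame leg pairs. Each pair is two raked legs of 34×54 mm section (54 mm along y) splaying symmetrically in x. Each leg rises 760 mm vertically over 171 mm of horizontal reach and is 779 mm long along its own axis. Every leg's outer bottom edge rests on the floor and its outer top edge meets a bottom edge of the beam — the left legs (tilting toward +x) meet the beam's −x bottom edge, the right legs (their mirror images, tilting toward −x) meet its +x bottom edge — so the leg tops tuck under the beam, the beam's underside is 760 mm above the floor, and the feet are 431 mm apart outside-to-outside with the beam centred between them. The two leg pairs are set in 118 mm from either end of the beam.


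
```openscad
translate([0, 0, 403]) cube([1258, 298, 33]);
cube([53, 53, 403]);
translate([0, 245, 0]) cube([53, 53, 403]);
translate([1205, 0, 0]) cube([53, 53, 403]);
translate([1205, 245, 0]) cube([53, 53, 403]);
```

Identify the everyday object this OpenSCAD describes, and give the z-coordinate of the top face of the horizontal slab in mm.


A bench. The seat-top height is 436 mm.

A long slab on four corner posts — a bench. The slab sits at z = 403 with thickness 33, so the top is 403 + 33 = 436 mm.


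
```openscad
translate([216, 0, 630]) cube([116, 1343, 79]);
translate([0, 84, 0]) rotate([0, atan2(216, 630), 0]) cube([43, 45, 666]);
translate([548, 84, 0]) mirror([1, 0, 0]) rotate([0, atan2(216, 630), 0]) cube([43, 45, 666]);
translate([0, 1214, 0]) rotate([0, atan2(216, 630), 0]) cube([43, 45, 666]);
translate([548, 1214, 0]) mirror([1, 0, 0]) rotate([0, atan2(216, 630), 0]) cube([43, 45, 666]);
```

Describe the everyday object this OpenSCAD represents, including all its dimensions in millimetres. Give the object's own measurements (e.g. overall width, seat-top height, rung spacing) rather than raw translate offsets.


A sawhorse. A 116×1343×79 mm beam (x, y, z) sits on two A-frame leg pairs. Each pair is two raked legs of 43×45 mm section (45 mm along y) splaying symmetrically in x. Each leg rises 630 mm vertically over 216 mm of horizontal reach and is 666 mm long along its own axis. Every leg's outer bottom edge rests on the floor and its outer top edge meets a bottom edge of the beam — the left legs (tilting toward +x) meet the beam's −x bottom edge, the right legs (their mirror images, tilting toward −x) meet its +x bottom edge — so the leg tops tuck under the beam, the beam's underside is 630 mm above the floor, and the feet are 548 mm apart outside-to-outside with the beam centred between them. The two leg pairs are set in 84 mm from either end of the beam.


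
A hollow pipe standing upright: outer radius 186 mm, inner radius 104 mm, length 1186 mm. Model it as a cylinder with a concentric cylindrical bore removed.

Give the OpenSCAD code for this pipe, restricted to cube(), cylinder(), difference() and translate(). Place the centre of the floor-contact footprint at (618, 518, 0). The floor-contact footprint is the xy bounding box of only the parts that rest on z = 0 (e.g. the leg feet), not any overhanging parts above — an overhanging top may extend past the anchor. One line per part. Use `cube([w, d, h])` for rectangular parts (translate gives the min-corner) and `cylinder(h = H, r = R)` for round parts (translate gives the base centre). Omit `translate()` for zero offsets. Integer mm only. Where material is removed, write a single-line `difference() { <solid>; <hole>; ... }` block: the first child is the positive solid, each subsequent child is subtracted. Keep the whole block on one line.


difference() { translate([618, 518, 0]) cylinder(h = 1186, r = 186); translate([618, 518, 0]) cylinder(h = 1186, r = 104); }


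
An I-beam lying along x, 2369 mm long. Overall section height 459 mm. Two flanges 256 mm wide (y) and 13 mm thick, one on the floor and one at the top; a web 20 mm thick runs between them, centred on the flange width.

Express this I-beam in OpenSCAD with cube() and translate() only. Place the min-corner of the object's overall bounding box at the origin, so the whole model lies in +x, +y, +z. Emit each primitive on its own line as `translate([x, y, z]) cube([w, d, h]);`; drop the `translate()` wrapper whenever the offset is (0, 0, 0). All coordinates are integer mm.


cube([2369, 256, 13]);
translate([0, 118, 13]) cube([2369, 20, 433]);
translate([0, 0, 446]) cube([2369, 256, 13]);


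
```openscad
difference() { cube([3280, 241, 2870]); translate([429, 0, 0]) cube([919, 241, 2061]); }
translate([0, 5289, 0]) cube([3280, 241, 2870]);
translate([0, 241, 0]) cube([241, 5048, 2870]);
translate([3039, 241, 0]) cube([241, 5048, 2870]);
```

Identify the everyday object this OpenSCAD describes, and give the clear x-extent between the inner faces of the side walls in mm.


A single room. The interior width is 2798 mm.

Four walls enclosing a rectangle with a door in the front wall — a room. Outside width 3280 minus two 241 mm walls gives 2798 mm.


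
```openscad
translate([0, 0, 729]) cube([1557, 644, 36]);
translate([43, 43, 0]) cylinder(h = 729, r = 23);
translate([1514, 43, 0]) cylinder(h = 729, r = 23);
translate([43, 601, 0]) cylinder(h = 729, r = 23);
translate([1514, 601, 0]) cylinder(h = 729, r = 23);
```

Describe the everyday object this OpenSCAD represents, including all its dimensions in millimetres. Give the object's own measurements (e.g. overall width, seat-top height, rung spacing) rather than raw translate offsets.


A rectangular dining table. The top is 1557×644×36 mm with its upper surface at z = 765 mm. It stands on four round legs of 46 mm diameter, each leg's bounding box inset 20 mm from the nearest pair of top edges, running from the floor to the underside of the top.


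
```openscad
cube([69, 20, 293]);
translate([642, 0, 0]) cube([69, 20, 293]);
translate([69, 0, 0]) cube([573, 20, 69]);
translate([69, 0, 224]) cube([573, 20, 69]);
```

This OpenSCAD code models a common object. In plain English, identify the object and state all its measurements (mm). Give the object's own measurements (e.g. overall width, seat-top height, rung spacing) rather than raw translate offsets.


A rectangular picture frame lying in the x–z plane (depth along y). The opening is 573 mm wide (x) by 155 mm tall (z), surrounded by a border 69 mm wide on all four sides. The frame is 20 mm deep and is made of two full-height vertical stiles with two horizontal rails fitted between them.


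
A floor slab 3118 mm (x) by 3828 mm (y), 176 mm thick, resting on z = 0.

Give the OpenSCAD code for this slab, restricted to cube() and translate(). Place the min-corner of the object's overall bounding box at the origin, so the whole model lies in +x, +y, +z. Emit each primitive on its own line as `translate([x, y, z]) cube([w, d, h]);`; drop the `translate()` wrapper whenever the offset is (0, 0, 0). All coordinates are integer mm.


cube([3118, 3828, 176]);


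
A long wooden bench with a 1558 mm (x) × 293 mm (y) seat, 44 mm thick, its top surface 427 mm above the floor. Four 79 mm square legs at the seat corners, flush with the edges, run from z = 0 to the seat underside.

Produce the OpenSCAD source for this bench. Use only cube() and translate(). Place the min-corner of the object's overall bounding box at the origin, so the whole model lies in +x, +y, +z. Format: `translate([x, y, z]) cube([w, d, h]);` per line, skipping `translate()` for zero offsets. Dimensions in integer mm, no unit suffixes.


// leg_h = 427 − 44 = 383
translate([0, 0, 383]) cube([1558, 293, 44]);
cube([79, 79, 383]);
translate([0, 214, 0]) cube([79, 79, 383]);
translate([1479, 0, 0]) cube([79, 79, 383]);
translate([1479, 214, 0]) cube([79, 79, 383]);


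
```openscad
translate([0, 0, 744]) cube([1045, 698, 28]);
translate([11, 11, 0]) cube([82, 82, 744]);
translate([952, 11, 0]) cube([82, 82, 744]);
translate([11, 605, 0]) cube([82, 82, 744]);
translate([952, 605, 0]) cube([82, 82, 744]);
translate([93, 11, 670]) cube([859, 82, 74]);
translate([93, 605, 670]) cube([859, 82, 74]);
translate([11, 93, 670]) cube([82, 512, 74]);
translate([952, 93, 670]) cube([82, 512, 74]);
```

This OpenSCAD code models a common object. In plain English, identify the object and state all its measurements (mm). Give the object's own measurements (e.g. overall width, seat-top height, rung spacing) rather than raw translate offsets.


A rectangular dining table. The top is 1045×698×28 mm with its upper surface at z = 772 mm. It stands on four 82×82 mm square legs, each inset 11 mm from the nearest pair of top edges, running from the floor to the underside of the top. Four apron rails, 82 mm thick and 74 mm tall, run between adjacent legs with their top edges flush with the underside of the top and their outer faces flush with the legs' outer faces.


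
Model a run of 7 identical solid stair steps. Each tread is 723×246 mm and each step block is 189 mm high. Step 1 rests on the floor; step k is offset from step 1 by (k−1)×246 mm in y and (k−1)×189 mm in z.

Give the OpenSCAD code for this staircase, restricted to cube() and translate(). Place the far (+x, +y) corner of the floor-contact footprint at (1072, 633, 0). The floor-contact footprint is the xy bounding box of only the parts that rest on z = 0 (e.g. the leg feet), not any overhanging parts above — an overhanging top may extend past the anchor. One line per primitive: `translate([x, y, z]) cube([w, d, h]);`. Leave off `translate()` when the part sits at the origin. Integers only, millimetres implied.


translate([349, 387, 0]) cube([723, 246, 189]);
translate([349, 633, 189]) cube([723, 246, 189]);
translate([349, 879, 378]) cube([723, 246, 189]);
translate([349, 1125, 567]) cube([723, 246, 189]);
translate([349, 1371, 756]) cube([723, 246, 189]);
translate([349, 1617, 945]) cube([723, 246, 189]);
translate([349, 1863, 1134]) cube([723, 246, 189]);


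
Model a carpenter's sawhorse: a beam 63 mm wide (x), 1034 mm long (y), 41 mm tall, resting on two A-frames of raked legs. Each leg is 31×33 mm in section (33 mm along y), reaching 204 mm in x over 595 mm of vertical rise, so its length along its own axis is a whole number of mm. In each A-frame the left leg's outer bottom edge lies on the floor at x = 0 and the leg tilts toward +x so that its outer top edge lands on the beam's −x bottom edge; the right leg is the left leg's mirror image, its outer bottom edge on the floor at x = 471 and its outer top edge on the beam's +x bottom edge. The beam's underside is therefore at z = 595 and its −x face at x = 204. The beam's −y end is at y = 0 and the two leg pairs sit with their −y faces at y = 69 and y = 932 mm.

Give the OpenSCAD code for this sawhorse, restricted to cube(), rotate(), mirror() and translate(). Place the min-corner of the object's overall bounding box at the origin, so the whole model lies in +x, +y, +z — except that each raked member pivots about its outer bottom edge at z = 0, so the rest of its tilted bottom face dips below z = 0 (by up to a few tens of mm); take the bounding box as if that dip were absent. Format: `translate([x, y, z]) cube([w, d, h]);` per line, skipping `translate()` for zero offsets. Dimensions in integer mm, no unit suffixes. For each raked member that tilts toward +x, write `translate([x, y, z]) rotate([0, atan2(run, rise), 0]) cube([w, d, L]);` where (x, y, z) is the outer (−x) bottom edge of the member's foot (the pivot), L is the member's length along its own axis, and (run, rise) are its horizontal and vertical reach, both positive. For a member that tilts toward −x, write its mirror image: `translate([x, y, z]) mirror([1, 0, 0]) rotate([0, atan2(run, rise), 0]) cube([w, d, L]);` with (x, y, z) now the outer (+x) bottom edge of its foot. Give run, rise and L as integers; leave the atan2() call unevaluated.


translate([204, 0, 595]) cube([63, 1034, 41]);
translate([0, 69, 0]) rotate([0, atan2(204, 595), 0]) cube([31, 33, 629]);
translate([471, 69, 0]) mirror([1, 0, 0]) rotate([0, atan2(204, 595), 0]) cube([31, 33, 629]);
translate([0, 932, 0]) rotate([0, atan2(204, 595), 0]) cube([31, 33, 629]);
translate([471, 932, 0]) mirror([1, 0, 0]) rotate([0, atan2(204, 595), 0]) cube([31, 33, 629]);


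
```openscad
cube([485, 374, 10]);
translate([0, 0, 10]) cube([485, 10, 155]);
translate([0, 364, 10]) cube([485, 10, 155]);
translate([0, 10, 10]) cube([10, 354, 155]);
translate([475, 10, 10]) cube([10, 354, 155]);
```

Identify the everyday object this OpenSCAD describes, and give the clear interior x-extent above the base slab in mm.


An open box. The internal width is 465 mm.

A 485×374 base slab with four walls standing on it — an open box. The base is 485 mm wide and the walls are 10 mm thick, so the internal width is 485 − 2 × 10 = 465 mm.


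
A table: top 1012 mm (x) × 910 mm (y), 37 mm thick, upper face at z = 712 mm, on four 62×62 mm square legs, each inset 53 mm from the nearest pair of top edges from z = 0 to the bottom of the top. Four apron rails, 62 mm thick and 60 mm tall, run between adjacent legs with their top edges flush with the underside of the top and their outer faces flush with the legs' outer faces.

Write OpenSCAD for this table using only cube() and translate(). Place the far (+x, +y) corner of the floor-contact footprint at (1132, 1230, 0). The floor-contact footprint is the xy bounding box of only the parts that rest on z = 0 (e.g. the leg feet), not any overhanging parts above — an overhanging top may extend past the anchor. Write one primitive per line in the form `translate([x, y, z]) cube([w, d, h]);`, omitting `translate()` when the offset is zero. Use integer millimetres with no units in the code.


// leg_h = 712 - 37 = 675
// apron z = 675 - 60 = 615
translate([173, 373, 675]) cube([1012, 910, 37]);
translate([226, 426, 0]) cube([62, 62, 675]);
translate([1070, 426, 0]) cube([62, 62, 675]);
translate([226, 1168, 0]) cube([62, 62, 675]);
translate([1070, 1168, 0]) cube([62, 62, 675]);
translate([288, 426, 615]) cube([782, 62, 60]);
translate([288, 1168, 615]) cube([782, 62, 60]);
translate([226, 488, 615]) cube([62, 680, 60]);
translate([1070, 488, 615]) cube([62, 680, 60]);


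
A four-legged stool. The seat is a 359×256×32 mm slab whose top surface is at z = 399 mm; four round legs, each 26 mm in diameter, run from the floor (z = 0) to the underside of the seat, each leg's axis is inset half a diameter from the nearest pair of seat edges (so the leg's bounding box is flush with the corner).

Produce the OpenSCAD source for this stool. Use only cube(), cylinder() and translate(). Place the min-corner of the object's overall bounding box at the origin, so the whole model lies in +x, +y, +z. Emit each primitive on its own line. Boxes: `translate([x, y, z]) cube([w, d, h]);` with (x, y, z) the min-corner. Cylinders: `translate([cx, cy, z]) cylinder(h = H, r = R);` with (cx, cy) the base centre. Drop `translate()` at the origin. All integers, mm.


translate([0, 0, 367]) cube([359, 256, 32]);
translate([13, 13, 0]) cylinder(h = 367, r = 13);
translate([346, 13, 0]) cylinder(h = 367, r = 13);
translate([13, 243, 0]) cylinder(h = 367, r = 13);
translate([346, 243, 0]) cylinder(h = 367, r = 13);


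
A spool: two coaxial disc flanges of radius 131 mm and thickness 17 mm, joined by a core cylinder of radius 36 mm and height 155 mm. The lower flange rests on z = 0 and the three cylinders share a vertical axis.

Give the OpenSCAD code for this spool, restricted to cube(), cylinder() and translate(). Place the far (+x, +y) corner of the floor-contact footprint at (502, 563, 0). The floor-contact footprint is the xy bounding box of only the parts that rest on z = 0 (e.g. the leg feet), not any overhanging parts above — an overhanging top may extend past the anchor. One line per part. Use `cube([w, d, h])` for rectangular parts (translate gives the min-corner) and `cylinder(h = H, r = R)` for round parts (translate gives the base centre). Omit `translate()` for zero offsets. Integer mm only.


translate([371, 432, 0]) cylinder(h = 17, r = 131);
translate([371, 432, 17]) cylinder(h = 155, r = 36);
translate([371, 432, 172]) cylinder(h = 17, r = 131);


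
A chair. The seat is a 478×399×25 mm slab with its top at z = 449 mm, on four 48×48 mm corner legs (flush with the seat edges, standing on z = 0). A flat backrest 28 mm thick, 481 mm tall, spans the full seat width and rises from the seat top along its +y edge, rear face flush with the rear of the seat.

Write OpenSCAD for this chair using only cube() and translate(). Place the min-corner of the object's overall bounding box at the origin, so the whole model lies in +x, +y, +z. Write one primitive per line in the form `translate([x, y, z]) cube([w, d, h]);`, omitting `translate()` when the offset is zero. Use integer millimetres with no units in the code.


// leg_h = 449 - 25 = 424
translate([0, 0, 424]) cube([478, 399, 25]);
cube([48, 48, 424]);
translate([430, 0, 0]) cube([48, 48, 424]);
translate([0, 351, 0]) cube([48, 48, 424]);
translate([430, 351, 0]) cube([48, 48, 424]);
translate([0, 371, 449]) cube([478, 28, 481]);


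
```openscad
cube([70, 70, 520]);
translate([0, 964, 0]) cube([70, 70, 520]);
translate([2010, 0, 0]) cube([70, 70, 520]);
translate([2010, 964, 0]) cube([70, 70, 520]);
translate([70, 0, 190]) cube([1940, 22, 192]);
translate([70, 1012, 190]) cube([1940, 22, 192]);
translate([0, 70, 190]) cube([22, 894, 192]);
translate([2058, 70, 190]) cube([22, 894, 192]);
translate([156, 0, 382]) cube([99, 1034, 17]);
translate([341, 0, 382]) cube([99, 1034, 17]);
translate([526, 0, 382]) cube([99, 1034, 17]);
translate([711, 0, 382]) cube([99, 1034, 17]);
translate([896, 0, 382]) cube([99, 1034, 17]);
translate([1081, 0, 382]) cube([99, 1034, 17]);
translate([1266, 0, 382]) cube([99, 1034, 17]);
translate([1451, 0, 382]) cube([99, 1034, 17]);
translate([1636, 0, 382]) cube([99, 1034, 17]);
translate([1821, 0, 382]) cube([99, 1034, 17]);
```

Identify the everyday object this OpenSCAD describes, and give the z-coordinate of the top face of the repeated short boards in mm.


A bed frame. The slat-top height is 399 mm.

Four posts, four rails, and a row of slats — a bed frame. Slats sit on the rails at z = 190 + 192 = 382; with slat thickness 17, the top is 399 mm.


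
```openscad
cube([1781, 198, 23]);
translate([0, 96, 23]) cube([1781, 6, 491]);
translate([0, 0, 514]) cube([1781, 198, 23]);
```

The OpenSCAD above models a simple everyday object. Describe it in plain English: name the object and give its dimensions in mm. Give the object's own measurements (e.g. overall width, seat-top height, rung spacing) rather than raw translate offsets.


An I-beam lying along x, 1781 mm long. Overall section height 537 mm. Two flanges 198 mm wide (y) and 23 mm thick, one on the floor and one at the top; a web 6 mm thick runs between them, centred on the flange width.


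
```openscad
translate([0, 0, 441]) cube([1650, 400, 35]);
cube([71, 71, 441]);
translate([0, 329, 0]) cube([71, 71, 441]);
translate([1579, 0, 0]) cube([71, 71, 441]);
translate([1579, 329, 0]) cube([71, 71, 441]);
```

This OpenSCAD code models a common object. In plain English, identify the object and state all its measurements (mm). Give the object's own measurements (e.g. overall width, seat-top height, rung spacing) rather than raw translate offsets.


A long wooden bench with a 1650 mm (x) × 400 mm (y) seat, 35 mm thick, its top surface 476 mm above the floor. Four 71 mm square legs at the seat corners, flush with the edges, run from z = 0 to the seat underside.


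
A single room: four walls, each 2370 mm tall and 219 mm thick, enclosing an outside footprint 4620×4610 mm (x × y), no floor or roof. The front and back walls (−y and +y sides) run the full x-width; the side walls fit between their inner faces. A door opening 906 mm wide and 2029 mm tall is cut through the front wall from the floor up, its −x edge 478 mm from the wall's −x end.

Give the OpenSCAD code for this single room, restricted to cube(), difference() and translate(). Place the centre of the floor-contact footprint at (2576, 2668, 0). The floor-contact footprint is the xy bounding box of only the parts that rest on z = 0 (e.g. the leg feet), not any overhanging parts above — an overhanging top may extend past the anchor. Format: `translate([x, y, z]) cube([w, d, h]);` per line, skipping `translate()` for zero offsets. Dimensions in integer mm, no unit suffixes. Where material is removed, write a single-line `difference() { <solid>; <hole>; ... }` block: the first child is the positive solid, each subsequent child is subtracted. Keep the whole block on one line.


difference() { translate([266, 363, 0]) cube([4620, 219, 2370]); translate([744, 363, 0]) cube([906, 219, 2029]); }
translate([266, 4754, 0]) cube([4620, 219, 2370]);
translate([266, 582, 0]) cube([219, 4172, 2370]);
translate([4667, 582, 0]) cube([219, 4172, 2370]);


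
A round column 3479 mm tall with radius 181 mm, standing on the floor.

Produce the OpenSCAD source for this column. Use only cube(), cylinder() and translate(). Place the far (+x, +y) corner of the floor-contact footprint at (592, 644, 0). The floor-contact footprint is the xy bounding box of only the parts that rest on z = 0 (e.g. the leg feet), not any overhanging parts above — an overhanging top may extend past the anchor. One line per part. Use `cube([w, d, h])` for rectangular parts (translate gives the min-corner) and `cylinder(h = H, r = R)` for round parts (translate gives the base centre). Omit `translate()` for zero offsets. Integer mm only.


translate([411, 463, 0]) cylinder(h = 3479, r = 181);


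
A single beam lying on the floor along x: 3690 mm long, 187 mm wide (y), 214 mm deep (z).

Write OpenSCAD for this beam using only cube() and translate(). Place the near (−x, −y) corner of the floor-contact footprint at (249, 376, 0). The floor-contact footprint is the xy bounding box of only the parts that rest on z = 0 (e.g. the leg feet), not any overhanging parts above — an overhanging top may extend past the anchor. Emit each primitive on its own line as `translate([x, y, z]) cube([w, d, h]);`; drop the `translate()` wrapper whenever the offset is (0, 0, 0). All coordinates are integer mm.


translate([249, 376, 0]) cube([3690, 187, 214]);


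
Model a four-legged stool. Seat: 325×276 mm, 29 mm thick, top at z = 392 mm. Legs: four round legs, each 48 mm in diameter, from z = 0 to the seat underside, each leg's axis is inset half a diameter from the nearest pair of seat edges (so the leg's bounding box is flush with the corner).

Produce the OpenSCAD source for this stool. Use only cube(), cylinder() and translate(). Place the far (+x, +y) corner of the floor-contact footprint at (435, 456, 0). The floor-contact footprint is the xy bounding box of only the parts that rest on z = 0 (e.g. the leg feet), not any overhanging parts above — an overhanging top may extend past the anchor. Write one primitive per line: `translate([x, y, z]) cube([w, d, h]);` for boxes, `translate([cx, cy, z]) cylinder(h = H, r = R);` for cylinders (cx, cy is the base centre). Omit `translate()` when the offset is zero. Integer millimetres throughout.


translate([110, 180, 363]) cube([325, 276, 29]);
translate([134, 204, 0]) cylinder(h = 363, r = 24);
translate([411, 204, 0]) cylinder(h = 363, r = 24);
translate([134, 432, 0]) cylinder(h = 363, r = 24);
translate([411, 432, 0]) cylinder(h = 363, r = 24);


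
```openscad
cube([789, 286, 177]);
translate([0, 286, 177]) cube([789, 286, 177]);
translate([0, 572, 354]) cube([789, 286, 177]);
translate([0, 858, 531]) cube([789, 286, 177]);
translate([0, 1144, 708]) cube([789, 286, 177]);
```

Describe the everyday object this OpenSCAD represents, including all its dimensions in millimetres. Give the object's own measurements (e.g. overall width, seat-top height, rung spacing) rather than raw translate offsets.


A straight staircase of 5 solid steps. Each step is 789 mm wide (x), 286 mm deep (y, the going) and 177 mm tall (the rise). The first step rests on the floor; each subsequent step sits one going further in +y and one rise higher in +z, directly behind and above the previous step with no overlap.


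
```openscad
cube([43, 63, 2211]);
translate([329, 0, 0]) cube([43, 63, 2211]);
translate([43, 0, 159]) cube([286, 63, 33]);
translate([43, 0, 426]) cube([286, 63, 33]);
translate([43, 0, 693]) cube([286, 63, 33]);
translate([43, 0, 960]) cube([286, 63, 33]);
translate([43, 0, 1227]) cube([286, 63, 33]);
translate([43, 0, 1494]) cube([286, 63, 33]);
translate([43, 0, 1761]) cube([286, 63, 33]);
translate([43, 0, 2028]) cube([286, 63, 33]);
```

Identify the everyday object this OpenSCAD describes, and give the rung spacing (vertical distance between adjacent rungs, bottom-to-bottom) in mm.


A ladder. The rung spacing is 267 mm.

Two tall 43×63 posts with 8 short bars between them — a ladder. Adjacent rungs sit at z = 159 and z = 426, so the spacing is 426 − 159 = 267 mm.


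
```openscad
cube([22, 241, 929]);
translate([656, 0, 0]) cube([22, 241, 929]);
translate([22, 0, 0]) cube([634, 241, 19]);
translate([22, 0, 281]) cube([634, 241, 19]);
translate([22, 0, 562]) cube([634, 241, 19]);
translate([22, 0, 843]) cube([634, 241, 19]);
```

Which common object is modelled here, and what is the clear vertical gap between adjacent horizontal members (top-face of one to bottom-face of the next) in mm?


A bookshelf. The clear shelf gap is 262 mm.

Two tall side panels with 4 horizontal boards between them — a bookshelf. The first two shelf undersides are at z = 0 and z = 281; with shelf thickness 19, the clear gap is 281 − 0 − 19 = 262 mm.


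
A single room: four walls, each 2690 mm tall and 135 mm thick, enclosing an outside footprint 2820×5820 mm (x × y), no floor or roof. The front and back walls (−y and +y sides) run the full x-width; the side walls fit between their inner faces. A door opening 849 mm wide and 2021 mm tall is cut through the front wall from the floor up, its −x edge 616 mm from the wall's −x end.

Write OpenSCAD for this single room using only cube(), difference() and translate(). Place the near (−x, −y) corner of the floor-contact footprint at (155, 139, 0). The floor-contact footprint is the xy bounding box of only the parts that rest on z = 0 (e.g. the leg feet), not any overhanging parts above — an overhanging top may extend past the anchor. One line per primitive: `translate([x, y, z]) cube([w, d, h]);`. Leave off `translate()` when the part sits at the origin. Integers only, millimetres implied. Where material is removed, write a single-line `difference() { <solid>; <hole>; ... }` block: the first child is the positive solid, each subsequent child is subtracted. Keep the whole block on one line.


difference() { translate([155, 139, 0]) cube([2820, 135, 2690]); translate([771, 139, 0]) cube([849, 135, 2021]); }
translate([155, 5824, 0]) cube([2820, 135, 2690]);
translate([155, 274, 0]) cube([135, 5550, 2690]);
translate([2840, 274, 0]) cube([135, 5550, 2690]);


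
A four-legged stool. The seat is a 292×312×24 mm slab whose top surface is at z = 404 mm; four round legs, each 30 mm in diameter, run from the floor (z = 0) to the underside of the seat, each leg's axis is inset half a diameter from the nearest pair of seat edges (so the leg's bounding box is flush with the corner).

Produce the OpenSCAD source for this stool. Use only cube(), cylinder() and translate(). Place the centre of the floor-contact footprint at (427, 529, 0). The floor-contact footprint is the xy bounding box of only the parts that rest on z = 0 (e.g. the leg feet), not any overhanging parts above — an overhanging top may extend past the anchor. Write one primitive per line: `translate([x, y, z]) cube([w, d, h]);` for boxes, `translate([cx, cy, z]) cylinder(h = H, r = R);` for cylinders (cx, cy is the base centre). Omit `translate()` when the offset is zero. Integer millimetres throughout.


translate([281, 373, 380]) cube([292, 312, 24]);
translate([296, 388, 0]) cylinder(h = 380, r = 15);
translate([558, 388, 0]) cylinder(h = 380, r = 15);
translate([296, 670, 0]) cylinder(h = 380, r = 15);
translate([558, 670, 0]) cylinder(h = 380, r = 15);


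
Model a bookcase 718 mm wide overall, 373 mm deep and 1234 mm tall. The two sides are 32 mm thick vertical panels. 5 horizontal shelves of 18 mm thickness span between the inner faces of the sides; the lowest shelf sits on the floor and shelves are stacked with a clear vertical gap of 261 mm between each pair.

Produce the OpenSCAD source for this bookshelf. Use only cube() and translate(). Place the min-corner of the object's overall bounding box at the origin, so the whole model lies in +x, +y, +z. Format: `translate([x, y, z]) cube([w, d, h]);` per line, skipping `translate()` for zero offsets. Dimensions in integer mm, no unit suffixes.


cube([32, 373, 1234]);
translate([686, 0, 0]) cube([32, 373, 1234]);
translate([32, 0, 0]) cube([654, 373, 18]);
translate([32, 0, 279]) cube([654, 373, 18]);
translate([32, 0, 558]) cube([654, 373, 18]);
translate([32, 0, 837]) cube([654, 373, 18]);
translate([32, 0, 1116]) cube([654, 373, 18]);


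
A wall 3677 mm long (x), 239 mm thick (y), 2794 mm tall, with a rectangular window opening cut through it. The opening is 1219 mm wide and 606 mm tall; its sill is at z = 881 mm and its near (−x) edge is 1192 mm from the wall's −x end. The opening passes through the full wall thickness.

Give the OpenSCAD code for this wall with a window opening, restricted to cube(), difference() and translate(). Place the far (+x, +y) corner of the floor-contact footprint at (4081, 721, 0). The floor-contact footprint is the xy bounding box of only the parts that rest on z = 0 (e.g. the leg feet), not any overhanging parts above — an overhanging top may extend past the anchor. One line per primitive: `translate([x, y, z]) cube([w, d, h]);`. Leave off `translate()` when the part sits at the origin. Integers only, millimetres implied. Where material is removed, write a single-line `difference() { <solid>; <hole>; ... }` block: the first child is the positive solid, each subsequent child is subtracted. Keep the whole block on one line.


difference() { translate([404, 482, 0]) cube([3677, 239, 2794]); translate([1596, 482, 881]) cube([1219, 239, 606]); }


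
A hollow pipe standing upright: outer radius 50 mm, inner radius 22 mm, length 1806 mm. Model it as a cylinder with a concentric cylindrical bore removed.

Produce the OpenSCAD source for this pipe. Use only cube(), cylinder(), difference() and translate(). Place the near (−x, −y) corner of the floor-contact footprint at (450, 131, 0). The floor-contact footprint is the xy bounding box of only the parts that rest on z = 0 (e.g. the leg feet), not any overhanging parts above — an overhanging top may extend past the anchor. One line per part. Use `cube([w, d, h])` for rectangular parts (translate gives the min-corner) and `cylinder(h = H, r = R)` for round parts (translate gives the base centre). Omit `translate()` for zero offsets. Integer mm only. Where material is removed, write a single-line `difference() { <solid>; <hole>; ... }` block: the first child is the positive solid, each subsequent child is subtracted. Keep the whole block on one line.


difference() { translate([500, 181, 0]) cylinder(h = 1806, r = 50); translate([500, 181, 0]) cylinder(h = 1806, r = 22); }


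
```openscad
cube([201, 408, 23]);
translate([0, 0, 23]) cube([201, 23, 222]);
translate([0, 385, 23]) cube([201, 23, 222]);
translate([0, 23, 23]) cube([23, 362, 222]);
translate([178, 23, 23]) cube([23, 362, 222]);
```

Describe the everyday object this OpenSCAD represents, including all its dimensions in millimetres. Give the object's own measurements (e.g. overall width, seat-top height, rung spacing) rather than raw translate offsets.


An open-topped rectangular box: outside dimensions 201×408×245 mm, with a uniform wall and base thickness of 23 mm. The base is a full 201×408 slab on the floor; four walls sit on top of the base. The front and back walls (the −y and +y sides) span the full width; the two side walls fit between them.


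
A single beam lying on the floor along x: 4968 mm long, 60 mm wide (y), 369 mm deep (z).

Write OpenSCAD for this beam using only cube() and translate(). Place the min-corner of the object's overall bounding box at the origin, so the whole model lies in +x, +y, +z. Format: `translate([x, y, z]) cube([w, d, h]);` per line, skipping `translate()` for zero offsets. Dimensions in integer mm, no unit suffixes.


cube([4968, 60, 369]);


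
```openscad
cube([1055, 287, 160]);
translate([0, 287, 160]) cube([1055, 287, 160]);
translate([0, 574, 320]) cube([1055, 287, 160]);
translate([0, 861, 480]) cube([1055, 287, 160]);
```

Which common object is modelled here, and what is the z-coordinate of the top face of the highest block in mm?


A staircase. The total rise is 640 mm.

4 identical blocks, each offset up and back from the previous — a staircase. Each step is 160 mm tall and there are 4 of them, so the total rise is 4 × 160 = 640 mm.


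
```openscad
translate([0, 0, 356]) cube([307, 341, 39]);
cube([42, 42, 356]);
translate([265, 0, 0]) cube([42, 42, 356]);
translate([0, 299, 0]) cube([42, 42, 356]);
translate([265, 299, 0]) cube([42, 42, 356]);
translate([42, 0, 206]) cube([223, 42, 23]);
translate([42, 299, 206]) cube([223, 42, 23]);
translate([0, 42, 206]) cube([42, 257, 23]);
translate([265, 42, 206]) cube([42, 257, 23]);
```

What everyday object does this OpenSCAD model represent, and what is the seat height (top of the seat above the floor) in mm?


A stool. The seat height is 395 mm.

A 307×341×39 slab at z = 356 on four corner posts — a stool. The seat top is 356 + 39 = 395 mm.


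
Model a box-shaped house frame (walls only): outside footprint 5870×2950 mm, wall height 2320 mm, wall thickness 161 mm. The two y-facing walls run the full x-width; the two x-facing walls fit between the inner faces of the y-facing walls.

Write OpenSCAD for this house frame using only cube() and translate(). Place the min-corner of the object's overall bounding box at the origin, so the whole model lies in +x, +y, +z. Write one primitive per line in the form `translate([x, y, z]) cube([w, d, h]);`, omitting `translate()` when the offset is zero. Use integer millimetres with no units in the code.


cube([5870, 161, 2320]);
translate([0, 2789, 0]) cube([5870, 161, 2320]);
translate([0, 161, 0]) cube([161, 2628, 2320]);
translate([5709, 161, 0]) cube([161, 2628, 2320]);


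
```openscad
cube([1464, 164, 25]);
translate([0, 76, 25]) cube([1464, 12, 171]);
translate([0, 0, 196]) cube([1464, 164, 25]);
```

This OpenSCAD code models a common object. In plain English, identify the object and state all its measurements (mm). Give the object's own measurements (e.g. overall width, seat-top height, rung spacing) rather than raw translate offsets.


An I-beam lying along x, 1464 mm long. Overall section height 221 mm. Two flanges 164 mm wide (y) and 25 mm thick, one on the floor and one at the top; a web 12 mm thick runs between them, centred on the flange width.


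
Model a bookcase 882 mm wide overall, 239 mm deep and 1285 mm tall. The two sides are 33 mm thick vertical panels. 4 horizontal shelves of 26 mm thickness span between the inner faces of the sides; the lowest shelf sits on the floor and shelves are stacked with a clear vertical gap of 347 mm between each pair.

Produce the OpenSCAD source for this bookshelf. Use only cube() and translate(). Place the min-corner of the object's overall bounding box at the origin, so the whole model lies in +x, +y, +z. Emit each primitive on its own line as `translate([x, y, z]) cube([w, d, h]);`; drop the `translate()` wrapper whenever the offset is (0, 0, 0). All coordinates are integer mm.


cube([33, 239, 1285]);
translate([849, 0, 0]) cube([33, 239, 1285]);
translate([33, 0, 0]) cube([816, 239, 26]);
translate([33, 0, 373]) cube([816, 239, 26]);
translate([33, 0, 746]) cube([816, 239, 26]);
translate([33, 0, 1119]) cube([816, 239, 26]);


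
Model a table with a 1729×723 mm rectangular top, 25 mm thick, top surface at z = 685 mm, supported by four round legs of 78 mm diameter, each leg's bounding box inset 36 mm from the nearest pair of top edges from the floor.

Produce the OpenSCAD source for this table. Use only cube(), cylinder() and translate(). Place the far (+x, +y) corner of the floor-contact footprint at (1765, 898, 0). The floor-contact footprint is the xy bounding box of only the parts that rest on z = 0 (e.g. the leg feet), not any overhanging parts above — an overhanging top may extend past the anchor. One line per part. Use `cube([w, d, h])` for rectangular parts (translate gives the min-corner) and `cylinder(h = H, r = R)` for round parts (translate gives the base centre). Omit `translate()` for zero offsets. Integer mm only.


translate([72, 211, 660]) cube([1729, 723, 25]);
translate([147, 286, 0]) cylinder(h = 660, r = 39);
translate([1726, 286, 0]) cylinder(h = 660, r = 39);
translate([147, 859, 0]) cylinder(h = 660, r = 39);
translate([1726, 859, 0]) cylinder(h = 660, r = 39);


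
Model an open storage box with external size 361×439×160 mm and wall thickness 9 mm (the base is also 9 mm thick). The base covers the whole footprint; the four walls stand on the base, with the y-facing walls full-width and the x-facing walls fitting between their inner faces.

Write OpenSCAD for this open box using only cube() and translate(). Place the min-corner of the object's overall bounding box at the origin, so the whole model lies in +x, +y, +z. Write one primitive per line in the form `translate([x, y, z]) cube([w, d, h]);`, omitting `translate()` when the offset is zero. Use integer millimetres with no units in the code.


cube([361, 439, 9]);
translate([0, 0, 9]) cube([361, 9, 151]);
translate([0, 430, 9]) cube([361, 9, 151]);
translate([0, 9, 9]) cube([9, 421, 151]);
translate([352, 9, 9]) cube([9, 421, 151]);


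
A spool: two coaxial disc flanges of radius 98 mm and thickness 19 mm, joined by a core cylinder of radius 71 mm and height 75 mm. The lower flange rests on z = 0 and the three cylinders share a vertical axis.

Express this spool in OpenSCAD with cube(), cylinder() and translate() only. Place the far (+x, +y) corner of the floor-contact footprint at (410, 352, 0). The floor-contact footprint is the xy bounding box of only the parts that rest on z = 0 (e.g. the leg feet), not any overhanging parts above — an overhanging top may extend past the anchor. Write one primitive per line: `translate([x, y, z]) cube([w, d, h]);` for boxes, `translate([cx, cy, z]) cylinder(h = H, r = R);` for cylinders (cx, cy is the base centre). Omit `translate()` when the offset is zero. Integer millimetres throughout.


translate([312, 254, 0]) cylinder(h = 19, r = 98);
translate([312, 254, 19]) cylinder(h = 75, r = 71);
translate([312, 254, 94]) cylinder(h = 19, r = 98);
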